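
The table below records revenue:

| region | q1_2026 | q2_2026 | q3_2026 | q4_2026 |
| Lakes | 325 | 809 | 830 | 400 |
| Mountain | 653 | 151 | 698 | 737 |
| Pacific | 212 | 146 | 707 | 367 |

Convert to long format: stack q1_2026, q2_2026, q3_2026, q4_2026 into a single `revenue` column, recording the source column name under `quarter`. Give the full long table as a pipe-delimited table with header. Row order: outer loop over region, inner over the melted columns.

| region | quarter | revenue |
| Lakes | q1_2026 | 325 |
| Lakes | q2_2026 | 809 |
| Lakes | q3_2026 | 830 |
| Lakes | q4_2026 | 400 |
| Mountain | q1_2026 | 653 |
| Mountain | q2_2026 | 151 |
| Mountain | q3_2026 | 698 |
| Mountain | q4_2026 | 737 |
| Pacific | q1_2026 | 212 |
| Pacific | q2_2026 | 146 |
| Pacific | q3_2026 | 707 |
| Pacific | q4_2026 | 367 |

Each (region, column) pair becomes one row: 3 × 4 = 12 rows.
For example, (Lakes, q1_2026) → revenue=325.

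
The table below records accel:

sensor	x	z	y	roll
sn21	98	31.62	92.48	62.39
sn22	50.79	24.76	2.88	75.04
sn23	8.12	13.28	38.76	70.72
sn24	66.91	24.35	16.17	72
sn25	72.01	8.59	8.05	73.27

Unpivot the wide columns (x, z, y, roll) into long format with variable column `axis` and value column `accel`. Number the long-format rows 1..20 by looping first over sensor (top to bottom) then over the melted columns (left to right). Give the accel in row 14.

24.35

20 rows total (5 × 4). Row 14: index ⌊(14-1)/4⌋ = 3 into sensor → sn24; (14-1) mod 4 = 1 into the melted columns → z.
So row 14 is (sn24, z, 24.35); accel = 24.35.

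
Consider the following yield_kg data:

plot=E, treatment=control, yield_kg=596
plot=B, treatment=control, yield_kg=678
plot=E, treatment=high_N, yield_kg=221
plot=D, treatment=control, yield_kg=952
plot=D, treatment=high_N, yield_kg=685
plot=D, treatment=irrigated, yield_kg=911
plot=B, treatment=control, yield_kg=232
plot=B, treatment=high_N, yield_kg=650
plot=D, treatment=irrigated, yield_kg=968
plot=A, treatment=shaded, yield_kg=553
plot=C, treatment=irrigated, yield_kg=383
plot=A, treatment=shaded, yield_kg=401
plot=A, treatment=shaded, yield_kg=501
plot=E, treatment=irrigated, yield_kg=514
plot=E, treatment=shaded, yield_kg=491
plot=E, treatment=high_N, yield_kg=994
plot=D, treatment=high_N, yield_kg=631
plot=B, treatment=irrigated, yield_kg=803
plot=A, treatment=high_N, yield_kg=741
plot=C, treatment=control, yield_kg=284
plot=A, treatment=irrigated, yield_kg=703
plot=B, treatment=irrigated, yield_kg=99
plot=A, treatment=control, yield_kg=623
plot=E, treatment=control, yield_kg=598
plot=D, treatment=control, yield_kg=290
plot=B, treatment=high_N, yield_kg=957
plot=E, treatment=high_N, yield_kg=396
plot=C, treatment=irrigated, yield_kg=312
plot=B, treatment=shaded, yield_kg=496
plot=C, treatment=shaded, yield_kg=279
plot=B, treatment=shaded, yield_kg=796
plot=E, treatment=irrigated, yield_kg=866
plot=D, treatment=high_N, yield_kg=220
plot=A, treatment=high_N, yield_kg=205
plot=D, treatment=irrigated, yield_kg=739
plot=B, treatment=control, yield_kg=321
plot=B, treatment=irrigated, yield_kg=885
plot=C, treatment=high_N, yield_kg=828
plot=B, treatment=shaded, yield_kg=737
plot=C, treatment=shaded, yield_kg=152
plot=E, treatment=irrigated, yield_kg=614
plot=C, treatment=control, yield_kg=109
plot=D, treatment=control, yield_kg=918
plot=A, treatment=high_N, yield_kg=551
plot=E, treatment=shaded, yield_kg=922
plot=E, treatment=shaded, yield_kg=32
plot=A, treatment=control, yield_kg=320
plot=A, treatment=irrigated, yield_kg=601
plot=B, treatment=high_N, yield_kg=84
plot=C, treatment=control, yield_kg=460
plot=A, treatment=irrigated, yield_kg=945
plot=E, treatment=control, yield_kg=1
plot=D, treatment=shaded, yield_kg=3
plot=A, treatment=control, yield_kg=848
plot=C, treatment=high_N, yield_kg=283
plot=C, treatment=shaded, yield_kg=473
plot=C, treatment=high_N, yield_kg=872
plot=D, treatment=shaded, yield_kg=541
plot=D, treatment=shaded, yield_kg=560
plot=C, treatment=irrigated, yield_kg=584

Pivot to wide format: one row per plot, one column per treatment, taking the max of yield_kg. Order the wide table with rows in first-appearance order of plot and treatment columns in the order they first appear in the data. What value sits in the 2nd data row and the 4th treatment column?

With rows in first-appearance order of plot, row 2 is plot=B. treatment columns in first-appearance order: control, high_N, irrigated, shaded; column 4 is shaded.
Long rows with plot=B, treatment=shaded: max(496, 796, 737) = 796.

796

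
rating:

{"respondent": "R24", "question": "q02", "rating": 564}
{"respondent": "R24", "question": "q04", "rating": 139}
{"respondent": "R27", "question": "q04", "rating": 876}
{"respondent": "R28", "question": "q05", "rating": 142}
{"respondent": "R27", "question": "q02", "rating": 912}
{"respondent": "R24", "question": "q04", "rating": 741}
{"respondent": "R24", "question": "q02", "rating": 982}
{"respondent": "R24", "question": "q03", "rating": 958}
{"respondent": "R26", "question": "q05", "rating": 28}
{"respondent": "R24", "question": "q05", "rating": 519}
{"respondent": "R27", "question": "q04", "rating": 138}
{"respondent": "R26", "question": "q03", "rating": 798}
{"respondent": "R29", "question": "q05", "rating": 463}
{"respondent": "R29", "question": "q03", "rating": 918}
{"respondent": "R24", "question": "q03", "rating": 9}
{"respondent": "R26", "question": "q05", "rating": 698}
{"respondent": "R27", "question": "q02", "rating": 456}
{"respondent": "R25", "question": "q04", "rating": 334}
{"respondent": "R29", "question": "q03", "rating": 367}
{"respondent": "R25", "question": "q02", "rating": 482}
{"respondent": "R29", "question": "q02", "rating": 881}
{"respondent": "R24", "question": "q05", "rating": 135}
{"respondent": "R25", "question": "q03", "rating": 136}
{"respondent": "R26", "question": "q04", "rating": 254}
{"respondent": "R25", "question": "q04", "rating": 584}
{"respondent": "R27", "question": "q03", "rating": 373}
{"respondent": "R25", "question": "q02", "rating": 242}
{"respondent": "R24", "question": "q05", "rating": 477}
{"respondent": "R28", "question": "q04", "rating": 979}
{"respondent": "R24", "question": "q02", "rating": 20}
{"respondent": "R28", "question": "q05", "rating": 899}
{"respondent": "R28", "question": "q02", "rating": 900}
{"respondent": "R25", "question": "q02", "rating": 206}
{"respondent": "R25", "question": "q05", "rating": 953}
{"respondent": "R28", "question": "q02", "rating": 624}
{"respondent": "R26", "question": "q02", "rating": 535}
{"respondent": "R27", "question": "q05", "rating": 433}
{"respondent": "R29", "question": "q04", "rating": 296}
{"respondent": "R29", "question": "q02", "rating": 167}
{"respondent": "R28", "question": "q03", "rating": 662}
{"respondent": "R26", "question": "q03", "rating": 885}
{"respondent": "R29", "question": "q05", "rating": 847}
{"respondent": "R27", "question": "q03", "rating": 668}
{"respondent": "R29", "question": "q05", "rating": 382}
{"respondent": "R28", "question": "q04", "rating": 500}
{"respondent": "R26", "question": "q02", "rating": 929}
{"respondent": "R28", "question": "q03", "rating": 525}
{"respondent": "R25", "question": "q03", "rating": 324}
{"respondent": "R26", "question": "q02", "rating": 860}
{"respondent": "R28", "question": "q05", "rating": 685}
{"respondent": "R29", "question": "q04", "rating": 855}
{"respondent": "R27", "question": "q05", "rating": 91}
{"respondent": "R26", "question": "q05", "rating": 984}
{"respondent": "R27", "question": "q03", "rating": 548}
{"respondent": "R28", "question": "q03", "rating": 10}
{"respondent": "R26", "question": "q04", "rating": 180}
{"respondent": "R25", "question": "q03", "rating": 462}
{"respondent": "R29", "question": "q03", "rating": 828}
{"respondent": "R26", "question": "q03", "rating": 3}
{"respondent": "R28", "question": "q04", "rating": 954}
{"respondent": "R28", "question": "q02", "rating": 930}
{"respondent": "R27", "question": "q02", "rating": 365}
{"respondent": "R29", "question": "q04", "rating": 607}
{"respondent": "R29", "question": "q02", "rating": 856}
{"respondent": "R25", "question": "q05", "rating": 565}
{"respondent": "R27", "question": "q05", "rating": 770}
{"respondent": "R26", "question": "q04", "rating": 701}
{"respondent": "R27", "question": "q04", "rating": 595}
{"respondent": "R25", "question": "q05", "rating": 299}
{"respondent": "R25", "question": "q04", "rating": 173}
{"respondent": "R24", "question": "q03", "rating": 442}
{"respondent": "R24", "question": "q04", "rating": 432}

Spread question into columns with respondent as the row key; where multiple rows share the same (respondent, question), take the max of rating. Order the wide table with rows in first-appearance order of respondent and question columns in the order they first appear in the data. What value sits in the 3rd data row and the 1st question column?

With rows in first-appearance order of respondent, row 3 is respondent=R28. question columns in first-appearance order: q02, q04, q05, q03; column 1 is q02.
Long rows with respondent=R28, question=q02: max(900, 624, 930) = 930.

930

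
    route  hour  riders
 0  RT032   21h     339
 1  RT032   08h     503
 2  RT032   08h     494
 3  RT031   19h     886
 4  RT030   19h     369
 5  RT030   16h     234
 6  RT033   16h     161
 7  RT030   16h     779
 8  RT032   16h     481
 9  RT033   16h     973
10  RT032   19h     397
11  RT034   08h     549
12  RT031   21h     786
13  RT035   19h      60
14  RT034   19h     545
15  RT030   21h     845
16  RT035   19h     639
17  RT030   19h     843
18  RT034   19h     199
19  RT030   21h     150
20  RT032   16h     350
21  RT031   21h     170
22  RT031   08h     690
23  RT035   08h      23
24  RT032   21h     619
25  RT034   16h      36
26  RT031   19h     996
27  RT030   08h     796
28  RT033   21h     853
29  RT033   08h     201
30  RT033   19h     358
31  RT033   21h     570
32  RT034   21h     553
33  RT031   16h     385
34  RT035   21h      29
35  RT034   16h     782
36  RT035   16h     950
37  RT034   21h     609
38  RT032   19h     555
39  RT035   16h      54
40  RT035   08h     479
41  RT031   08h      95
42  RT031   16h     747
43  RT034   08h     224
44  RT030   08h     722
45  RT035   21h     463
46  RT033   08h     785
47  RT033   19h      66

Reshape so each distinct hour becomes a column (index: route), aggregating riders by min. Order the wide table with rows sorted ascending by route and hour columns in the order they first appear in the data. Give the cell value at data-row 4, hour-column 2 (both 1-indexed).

201

With rows sorted ascending by route, row 4 is route=RT033. hour columns in first-appearance order: 21h, 08h, 19h, 16h; column 2 is 08h.
Long rows with route=RT033, hour=08h: min(201, 785) = 201.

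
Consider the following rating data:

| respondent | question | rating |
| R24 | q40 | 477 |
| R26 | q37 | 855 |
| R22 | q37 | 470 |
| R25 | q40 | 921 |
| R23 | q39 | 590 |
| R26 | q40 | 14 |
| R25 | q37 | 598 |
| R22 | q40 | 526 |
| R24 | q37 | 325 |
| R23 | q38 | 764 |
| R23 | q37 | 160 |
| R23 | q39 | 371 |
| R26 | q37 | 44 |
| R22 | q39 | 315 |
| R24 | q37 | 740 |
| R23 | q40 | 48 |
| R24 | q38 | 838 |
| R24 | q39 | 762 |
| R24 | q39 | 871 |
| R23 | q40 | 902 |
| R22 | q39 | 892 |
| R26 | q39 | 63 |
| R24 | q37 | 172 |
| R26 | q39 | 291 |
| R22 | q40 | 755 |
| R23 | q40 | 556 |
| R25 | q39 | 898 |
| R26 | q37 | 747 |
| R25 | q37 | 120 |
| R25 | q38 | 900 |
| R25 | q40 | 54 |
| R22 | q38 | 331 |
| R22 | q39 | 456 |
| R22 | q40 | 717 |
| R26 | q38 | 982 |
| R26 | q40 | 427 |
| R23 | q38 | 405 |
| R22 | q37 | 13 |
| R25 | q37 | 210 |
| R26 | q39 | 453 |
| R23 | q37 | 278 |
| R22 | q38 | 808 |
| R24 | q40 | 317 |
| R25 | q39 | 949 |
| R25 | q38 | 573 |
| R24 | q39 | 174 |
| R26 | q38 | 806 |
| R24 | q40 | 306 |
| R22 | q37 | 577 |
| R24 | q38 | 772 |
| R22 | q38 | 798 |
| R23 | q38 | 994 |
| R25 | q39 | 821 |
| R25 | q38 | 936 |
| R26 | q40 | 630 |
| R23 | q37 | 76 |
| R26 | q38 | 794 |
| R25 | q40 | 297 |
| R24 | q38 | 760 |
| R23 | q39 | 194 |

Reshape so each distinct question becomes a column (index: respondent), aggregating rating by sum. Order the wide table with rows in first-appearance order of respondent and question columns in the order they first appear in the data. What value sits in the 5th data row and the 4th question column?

With rows in first-appearance order of respondent, row 5 is respondent=R23. question columns in first-appearance order: q40, q37, q39, q38; column 4 is q38.
Long rows with respondent=R23, question=q38: 764 + 405 + 994 = 2163.

2163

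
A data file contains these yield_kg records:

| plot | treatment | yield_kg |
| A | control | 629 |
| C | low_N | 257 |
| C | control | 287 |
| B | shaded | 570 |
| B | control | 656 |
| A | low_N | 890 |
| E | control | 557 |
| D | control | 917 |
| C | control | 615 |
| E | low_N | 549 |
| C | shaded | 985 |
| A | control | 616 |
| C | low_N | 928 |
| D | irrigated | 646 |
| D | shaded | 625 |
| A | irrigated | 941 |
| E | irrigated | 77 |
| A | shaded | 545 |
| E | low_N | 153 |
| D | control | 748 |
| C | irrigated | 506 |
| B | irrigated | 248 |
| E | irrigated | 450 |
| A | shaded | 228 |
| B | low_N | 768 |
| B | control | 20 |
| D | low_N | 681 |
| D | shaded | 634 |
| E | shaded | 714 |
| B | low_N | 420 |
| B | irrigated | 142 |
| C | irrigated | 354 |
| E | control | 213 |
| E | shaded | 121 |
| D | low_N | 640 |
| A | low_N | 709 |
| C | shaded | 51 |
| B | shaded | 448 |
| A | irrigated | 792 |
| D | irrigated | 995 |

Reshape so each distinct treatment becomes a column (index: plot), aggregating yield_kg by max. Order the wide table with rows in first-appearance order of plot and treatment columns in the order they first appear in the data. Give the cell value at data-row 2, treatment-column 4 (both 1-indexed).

506

With rows in first-appearance order of plot, row 2 is plot=C. treatment columns in first-appearance order: control, low_N, shaded, irrigated; column 4 is irrigated.
Long rows with plot=C, treatment=irrigated: max(506, 354) = 506.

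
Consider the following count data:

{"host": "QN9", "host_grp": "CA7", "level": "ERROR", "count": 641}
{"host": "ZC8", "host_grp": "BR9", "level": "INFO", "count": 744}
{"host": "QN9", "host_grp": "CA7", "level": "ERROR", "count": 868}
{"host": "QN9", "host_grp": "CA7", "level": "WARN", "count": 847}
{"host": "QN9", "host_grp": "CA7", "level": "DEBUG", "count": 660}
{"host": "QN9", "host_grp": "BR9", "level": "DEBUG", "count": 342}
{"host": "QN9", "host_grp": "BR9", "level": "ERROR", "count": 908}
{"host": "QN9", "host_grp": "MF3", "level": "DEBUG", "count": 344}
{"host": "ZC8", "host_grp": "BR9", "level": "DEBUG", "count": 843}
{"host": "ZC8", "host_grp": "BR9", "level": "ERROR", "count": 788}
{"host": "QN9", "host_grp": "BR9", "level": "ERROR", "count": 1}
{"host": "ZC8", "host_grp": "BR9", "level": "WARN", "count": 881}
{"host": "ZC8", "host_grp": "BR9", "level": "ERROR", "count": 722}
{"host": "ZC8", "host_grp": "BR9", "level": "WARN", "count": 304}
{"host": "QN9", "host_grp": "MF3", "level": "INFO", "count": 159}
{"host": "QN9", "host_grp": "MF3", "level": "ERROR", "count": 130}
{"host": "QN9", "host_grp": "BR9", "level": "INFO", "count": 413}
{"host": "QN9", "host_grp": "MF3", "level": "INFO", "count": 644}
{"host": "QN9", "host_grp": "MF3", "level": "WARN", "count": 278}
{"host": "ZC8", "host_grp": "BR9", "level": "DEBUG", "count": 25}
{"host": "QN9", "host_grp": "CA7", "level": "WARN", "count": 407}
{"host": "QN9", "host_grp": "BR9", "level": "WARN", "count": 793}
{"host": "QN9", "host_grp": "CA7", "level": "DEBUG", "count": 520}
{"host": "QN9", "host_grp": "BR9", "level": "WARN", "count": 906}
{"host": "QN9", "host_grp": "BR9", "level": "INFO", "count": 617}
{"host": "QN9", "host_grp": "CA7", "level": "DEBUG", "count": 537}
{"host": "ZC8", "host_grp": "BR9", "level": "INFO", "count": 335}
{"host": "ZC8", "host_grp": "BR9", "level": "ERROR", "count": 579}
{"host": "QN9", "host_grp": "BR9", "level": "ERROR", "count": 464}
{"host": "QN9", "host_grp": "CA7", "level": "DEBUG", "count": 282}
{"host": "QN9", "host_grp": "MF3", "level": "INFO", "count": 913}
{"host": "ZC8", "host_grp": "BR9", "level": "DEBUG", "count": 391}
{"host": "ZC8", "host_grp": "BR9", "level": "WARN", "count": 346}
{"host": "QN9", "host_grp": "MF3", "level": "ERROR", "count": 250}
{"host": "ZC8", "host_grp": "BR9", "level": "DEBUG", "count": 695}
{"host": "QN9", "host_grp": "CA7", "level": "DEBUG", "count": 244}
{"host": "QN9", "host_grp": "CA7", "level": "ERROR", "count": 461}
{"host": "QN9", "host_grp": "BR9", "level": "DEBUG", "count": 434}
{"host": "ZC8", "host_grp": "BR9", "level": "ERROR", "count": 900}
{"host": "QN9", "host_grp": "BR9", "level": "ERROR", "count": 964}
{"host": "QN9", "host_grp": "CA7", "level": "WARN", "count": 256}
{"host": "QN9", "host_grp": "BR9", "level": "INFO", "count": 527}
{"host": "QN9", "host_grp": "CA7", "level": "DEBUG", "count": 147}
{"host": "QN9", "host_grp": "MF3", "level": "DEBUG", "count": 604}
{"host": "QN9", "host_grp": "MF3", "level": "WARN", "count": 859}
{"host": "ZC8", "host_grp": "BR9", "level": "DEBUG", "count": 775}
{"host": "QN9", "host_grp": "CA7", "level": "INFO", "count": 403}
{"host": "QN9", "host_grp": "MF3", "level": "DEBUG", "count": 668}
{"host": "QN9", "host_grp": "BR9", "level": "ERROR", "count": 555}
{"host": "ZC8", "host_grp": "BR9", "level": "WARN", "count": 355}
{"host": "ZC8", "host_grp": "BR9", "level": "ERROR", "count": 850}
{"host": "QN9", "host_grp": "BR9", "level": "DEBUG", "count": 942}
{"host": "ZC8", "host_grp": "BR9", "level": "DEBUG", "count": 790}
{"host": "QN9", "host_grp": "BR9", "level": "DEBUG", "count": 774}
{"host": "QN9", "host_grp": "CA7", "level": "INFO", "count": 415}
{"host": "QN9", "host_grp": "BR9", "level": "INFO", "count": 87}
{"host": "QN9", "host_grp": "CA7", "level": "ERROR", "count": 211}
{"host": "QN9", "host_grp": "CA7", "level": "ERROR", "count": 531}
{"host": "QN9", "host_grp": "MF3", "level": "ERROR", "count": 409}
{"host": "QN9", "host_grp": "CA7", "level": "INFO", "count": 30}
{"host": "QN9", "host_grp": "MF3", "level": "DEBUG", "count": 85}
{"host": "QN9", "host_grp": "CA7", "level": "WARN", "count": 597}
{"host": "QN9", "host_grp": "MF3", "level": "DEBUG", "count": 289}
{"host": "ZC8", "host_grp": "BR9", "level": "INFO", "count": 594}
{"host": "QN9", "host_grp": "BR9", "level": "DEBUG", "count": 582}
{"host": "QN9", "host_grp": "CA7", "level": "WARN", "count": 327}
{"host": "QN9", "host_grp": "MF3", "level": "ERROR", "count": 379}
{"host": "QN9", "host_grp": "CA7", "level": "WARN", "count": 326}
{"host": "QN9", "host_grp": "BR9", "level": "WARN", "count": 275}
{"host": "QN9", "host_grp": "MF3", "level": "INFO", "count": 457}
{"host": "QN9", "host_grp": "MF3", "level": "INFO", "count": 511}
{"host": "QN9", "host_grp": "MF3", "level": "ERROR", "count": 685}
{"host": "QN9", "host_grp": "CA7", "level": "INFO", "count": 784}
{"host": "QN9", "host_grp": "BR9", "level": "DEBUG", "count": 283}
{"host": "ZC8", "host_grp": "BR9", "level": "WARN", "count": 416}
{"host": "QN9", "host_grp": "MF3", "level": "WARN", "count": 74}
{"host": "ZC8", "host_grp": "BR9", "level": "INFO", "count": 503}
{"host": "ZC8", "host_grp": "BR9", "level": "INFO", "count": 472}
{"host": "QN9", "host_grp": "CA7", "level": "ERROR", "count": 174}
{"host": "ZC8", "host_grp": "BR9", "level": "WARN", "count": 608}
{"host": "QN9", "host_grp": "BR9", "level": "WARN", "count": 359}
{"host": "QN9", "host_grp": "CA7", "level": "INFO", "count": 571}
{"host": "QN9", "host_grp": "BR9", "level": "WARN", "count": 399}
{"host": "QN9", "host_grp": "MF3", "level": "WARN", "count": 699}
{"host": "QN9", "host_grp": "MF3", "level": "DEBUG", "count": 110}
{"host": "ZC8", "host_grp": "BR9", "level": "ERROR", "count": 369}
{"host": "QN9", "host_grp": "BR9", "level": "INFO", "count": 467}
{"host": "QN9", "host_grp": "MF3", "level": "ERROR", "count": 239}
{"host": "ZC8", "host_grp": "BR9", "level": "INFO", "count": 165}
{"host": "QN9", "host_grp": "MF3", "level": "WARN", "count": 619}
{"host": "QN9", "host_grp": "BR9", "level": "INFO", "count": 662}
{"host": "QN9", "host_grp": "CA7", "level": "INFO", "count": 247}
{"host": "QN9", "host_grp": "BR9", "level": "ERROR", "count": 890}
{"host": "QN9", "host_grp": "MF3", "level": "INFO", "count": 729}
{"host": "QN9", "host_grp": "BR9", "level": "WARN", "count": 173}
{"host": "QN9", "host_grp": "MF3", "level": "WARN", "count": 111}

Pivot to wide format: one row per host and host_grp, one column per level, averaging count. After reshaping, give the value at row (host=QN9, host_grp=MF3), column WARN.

440

Rows with host=QN9, host_grp=MF3 and level=WARN: count values are 278, 859, 74, 699, 619, 111.
(278 + 859 + 74 + 699 + 619 + 111) / 6 = 440.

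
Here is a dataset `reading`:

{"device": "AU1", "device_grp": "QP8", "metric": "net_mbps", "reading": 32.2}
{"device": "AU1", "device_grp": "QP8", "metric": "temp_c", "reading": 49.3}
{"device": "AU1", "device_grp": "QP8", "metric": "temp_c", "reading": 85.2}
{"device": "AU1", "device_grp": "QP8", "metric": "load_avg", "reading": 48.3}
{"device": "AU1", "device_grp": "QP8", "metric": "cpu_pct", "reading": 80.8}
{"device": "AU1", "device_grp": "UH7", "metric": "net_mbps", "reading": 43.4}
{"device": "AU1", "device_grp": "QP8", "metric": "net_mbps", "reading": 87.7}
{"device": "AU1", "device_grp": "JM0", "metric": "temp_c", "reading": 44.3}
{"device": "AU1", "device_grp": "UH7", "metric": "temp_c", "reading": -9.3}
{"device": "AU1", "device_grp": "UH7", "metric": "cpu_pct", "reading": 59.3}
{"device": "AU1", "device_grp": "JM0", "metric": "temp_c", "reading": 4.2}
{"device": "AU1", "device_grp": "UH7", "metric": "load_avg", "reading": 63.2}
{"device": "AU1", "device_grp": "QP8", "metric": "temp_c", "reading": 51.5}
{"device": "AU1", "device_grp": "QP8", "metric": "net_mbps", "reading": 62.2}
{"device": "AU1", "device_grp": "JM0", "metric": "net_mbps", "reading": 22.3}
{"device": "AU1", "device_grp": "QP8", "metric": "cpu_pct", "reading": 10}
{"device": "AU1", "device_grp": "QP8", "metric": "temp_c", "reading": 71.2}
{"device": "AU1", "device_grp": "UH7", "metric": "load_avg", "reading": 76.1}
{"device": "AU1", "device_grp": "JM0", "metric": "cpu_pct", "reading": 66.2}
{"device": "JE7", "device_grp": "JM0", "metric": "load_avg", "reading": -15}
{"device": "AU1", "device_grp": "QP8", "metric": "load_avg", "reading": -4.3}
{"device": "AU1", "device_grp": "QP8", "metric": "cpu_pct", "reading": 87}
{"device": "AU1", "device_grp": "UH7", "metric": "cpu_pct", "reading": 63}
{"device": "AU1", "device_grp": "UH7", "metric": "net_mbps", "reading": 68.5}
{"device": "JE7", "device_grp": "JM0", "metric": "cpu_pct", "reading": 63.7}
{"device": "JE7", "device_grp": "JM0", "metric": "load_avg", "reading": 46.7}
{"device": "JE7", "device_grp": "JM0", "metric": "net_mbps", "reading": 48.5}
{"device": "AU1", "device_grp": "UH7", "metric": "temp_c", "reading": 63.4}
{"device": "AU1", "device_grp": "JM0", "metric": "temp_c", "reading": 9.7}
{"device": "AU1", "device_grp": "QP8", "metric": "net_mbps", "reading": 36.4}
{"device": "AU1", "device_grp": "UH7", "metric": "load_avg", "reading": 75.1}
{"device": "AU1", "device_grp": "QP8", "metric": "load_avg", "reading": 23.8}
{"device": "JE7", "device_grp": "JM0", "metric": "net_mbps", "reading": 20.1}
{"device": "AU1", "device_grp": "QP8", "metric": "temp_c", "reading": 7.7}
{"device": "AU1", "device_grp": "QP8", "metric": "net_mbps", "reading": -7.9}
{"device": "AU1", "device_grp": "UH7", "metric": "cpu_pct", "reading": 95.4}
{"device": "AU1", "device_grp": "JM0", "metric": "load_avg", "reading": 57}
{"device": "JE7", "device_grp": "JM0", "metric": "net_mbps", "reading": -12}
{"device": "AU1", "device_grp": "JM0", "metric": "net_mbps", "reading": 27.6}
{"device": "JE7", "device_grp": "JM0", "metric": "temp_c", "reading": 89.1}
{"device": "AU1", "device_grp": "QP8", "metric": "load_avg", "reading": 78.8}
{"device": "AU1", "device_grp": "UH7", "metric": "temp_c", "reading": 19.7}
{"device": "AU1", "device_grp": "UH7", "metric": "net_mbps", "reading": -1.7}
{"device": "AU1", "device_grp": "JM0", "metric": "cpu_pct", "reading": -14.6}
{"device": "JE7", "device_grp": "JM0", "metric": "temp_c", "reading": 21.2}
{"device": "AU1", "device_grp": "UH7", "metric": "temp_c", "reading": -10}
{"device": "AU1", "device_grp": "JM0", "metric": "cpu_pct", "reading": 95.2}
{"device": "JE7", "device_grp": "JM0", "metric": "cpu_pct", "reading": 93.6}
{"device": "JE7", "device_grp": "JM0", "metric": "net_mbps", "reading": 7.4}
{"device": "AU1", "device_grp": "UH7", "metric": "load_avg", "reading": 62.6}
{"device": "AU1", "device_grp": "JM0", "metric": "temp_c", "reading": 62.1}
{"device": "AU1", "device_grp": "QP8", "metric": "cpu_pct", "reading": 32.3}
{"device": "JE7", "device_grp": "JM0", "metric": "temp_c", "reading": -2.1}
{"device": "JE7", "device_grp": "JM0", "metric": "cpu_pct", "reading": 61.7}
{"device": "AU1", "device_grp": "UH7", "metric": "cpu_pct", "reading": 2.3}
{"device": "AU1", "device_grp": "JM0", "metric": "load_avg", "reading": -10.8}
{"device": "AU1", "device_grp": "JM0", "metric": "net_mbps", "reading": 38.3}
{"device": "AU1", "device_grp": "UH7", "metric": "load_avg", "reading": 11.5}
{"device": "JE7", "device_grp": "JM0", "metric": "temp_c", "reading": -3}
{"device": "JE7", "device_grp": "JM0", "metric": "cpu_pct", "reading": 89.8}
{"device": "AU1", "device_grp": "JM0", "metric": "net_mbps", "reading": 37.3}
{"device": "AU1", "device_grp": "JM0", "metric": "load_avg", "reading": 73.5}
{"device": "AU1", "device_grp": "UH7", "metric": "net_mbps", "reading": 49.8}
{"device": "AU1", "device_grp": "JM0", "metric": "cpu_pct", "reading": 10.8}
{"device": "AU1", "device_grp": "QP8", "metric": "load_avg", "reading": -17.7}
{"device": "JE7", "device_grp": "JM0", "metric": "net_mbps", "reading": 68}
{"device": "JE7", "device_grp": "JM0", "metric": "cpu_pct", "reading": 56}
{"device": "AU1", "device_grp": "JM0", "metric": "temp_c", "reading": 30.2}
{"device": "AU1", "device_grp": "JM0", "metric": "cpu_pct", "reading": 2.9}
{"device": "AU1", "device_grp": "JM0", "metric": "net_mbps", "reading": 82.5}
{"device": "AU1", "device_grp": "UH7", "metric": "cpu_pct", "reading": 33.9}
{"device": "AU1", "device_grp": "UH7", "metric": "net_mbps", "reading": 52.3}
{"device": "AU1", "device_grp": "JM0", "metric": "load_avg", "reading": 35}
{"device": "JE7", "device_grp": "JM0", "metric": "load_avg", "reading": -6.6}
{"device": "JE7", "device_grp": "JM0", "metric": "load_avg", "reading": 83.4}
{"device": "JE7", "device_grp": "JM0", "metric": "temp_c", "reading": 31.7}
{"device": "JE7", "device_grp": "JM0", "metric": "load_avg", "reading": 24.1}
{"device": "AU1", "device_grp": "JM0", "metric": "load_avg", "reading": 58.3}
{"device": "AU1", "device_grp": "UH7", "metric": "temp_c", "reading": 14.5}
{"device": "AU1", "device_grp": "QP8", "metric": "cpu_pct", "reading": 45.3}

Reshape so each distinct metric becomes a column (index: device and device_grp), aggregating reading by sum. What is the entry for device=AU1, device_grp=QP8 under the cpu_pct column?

255.4

Rows with device=AU1, device_grp=QP8 and metric=cpu_pct: reading values are 80.8, 10, 87, 32.3, 45.3.
80.8 + 10 + 87 + 32.3 + 45.3 = 255.4.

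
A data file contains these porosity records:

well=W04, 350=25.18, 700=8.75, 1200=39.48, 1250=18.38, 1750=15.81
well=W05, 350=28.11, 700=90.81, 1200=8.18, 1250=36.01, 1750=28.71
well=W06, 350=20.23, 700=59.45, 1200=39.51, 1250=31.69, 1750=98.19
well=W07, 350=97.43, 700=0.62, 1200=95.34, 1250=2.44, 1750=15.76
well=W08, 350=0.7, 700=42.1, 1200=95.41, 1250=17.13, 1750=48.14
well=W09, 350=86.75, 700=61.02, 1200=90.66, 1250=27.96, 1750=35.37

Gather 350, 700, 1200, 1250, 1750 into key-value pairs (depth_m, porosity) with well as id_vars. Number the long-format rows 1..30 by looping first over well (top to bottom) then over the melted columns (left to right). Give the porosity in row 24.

17.13

30 rows total (6 × 5). Row 24: index ⌊(24-1)/5⌋ = 4 into well → W08; (24-1) mod 5 = 3 into the melted columns → 1250.
So row 24 is (W08, 1250, 17.13); porosity = 17.13.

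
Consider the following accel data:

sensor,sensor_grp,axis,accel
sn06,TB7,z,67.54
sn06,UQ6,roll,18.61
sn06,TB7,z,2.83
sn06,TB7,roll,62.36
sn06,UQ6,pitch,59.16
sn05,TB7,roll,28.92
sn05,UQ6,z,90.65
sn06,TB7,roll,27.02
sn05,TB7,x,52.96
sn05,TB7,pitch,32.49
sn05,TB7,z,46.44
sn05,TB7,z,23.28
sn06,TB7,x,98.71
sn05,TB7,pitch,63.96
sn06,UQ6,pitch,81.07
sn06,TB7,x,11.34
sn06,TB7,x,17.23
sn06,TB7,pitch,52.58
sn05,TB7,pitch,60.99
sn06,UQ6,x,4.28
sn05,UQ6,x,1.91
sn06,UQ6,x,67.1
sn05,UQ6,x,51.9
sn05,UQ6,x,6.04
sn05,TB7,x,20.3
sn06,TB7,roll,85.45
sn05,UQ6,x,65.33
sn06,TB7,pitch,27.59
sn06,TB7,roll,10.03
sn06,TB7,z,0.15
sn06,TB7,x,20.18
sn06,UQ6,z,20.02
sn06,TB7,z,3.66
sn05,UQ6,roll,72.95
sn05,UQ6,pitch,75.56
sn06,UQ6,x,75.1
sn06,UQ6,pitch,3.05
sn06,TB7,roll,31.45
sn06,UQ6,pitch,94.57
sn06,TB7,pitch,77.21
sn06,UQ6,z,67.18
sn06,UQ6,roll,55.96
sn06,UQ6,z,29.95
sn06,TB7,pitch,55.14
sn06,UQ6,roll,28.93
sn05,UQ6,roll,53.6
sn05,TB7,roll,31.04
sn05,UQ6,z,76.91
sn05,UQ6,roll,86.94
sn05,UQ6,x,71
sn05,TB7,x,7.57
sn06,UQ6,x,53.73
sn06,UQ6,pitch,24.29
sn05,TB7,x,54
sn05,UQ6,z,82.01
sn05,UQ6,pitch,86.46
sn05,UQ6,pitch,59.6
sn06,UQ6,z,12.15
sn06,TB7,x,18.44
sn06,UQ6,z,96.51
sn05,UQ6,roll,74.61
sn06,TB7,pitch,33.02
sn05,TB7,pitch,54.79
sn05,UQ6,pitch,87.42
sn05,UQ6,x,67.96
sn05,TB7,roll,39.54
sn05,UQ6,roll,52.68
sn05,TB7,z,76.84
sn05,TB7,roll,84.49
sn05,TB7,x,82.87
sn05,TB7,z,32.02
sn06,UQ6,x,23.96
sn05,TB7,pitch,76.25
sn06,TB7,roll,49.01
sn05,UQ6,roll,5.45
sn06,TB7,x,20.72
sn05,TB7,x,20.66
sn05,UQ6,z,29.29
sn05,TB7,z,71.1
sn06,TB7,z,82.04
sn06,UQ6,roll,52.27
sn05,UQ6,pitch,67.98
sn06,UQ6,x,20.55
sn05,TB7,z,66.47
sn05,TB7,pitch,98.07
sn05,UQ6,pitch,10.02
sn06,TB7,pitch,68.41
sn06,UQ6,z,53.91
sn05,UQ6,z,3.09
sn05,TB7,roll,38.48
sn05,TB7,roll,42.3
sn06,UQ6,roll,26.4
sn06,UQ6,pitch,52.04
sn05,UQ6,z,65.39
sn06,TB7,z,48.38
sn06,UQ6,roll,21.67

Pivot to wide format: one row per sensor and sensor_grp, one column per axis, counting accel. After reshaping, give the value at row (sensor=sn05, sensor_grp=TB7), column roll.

Rows with sensor=sn05, sensor_grp=TB7 and axis=roll: accel values are 28.92, 31.04, 39.54, 84.49, 38.48, 42.3.
6 rows match — count = 6.

6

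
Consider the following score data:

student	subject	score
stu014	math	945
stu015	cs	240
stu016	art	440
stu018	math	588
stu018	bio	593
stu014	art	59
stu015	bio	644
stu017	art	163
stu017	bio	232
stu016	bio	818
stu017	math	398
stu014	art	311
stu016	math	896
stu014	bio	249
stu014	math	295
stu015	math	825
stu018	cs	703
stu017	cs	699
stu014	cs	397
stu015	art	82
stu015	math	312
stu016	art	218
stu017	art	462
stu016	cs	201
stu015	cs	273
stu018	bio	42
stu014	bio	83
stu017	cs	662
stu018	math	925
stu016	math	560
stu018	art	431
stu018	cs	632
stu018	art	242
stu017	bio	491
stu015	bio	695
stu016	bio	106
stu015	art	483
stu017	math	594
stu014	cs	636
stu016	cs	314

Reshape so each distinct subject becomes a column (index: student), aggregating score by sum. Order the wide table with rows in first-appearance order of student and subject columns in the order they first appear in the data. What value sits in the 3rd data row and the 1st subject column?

With rows in first-appearance order of student, row 3 is student=stu016. subject columns in first-appearance order: math, cs, art, bio; column 1 is math.
Long rows with student=stu016, subject=math: 896 + 560 = 1456.

1456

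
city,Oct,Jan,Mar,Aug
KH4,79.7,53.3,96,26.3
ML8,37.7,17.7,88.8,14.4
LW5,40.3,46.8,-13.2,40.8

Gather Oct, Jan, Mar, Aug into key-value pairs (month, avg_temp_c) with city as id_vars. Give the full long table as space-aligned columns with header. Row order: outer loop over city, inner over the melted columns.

city  month  avg_temp_c
KH4   Oct    79.7      
KH4   Jan    53.3      
KH4   Mar    96        
KH4   Aug    26.3      
ML8   Oct    37.7      
ML8   Jan    17.7      
ML8   Mar    88.8      
ML8   Aug    14.4      
LW5   Oct    40.3      
LW5   Jan    46.8      
LW5   Mar    -13.2     
LW5   Aug    40.8      

Each (city, column) pair becomes one row: 3 × 4 = 12 rows.
For example, (KH4, Oct) → avg_temp_c=79.7.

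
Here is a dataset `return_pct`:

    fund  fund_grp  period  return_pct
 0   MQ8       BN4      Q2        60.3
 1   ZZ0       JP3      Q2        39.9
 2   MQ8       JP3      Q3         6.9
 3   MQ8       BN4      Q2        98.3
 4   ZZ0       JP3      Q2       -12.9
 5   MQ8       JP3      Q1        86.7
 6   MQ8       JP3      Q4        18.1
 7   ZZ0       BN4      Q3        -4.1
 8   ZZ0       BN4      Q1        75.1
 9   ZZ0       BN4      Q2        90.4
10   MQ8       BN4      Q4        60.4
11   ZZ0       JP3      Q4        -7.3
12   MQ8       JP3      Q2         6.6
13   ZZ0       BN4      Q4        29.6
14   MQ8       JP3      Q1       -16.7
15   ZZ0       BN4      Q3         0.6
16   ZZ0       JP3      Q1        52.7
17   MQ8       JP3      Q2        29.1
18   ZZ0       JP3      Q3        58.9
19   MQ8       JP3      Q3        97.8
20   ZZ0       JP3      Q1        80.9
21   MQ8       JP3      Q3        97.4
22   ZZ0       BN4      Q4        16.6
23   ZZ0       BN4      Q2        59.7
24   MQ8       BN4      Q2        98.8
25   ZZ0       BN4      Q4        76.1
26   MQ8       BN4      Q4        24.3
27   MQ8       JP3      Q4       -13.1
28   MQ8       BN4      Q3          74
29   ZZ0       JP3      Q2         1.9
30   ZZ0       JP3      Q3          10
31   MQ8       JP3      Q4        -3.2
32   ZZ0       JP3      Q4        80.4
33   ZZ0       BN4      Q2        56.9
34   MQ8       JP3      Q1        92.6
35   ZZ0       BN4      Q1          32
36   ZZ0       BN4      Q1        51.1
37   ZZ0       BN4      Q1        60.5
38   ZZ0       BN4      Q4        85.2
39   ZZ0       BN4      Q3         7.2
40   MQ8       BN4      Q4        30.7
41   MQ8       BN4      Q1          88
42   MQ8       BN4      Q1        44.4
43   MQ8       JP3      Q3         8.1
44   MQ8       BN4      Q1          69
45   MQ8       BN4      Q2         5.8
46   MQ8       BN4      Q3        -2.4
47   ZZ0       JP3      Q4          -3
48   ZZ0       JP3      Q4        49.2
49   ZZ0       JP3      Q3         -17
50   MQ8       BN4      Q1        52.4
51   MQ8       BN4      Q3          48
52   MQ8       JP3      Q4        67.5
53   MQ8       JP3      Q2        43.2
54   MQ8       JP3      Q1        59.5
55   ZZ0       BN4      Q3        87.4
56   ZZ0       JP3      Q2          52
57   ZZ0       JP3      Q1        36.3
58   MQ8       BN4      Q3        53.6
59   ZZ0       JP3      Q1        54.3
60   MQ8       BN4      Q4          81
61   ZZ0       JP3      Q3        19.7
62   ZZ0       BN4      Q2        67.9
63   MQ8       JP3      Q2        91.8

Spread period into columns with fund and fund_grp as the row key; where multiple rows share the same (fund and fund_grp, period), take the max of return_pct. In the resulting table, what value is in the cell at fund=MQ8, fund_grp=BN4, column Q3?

74

Rows with fund=MQ8, fund_grp=BN4 and period=Q3: return_pct values are 74, -2.4, 48, 53.6.
max(74, -2.4, 48, 53.6) = 74.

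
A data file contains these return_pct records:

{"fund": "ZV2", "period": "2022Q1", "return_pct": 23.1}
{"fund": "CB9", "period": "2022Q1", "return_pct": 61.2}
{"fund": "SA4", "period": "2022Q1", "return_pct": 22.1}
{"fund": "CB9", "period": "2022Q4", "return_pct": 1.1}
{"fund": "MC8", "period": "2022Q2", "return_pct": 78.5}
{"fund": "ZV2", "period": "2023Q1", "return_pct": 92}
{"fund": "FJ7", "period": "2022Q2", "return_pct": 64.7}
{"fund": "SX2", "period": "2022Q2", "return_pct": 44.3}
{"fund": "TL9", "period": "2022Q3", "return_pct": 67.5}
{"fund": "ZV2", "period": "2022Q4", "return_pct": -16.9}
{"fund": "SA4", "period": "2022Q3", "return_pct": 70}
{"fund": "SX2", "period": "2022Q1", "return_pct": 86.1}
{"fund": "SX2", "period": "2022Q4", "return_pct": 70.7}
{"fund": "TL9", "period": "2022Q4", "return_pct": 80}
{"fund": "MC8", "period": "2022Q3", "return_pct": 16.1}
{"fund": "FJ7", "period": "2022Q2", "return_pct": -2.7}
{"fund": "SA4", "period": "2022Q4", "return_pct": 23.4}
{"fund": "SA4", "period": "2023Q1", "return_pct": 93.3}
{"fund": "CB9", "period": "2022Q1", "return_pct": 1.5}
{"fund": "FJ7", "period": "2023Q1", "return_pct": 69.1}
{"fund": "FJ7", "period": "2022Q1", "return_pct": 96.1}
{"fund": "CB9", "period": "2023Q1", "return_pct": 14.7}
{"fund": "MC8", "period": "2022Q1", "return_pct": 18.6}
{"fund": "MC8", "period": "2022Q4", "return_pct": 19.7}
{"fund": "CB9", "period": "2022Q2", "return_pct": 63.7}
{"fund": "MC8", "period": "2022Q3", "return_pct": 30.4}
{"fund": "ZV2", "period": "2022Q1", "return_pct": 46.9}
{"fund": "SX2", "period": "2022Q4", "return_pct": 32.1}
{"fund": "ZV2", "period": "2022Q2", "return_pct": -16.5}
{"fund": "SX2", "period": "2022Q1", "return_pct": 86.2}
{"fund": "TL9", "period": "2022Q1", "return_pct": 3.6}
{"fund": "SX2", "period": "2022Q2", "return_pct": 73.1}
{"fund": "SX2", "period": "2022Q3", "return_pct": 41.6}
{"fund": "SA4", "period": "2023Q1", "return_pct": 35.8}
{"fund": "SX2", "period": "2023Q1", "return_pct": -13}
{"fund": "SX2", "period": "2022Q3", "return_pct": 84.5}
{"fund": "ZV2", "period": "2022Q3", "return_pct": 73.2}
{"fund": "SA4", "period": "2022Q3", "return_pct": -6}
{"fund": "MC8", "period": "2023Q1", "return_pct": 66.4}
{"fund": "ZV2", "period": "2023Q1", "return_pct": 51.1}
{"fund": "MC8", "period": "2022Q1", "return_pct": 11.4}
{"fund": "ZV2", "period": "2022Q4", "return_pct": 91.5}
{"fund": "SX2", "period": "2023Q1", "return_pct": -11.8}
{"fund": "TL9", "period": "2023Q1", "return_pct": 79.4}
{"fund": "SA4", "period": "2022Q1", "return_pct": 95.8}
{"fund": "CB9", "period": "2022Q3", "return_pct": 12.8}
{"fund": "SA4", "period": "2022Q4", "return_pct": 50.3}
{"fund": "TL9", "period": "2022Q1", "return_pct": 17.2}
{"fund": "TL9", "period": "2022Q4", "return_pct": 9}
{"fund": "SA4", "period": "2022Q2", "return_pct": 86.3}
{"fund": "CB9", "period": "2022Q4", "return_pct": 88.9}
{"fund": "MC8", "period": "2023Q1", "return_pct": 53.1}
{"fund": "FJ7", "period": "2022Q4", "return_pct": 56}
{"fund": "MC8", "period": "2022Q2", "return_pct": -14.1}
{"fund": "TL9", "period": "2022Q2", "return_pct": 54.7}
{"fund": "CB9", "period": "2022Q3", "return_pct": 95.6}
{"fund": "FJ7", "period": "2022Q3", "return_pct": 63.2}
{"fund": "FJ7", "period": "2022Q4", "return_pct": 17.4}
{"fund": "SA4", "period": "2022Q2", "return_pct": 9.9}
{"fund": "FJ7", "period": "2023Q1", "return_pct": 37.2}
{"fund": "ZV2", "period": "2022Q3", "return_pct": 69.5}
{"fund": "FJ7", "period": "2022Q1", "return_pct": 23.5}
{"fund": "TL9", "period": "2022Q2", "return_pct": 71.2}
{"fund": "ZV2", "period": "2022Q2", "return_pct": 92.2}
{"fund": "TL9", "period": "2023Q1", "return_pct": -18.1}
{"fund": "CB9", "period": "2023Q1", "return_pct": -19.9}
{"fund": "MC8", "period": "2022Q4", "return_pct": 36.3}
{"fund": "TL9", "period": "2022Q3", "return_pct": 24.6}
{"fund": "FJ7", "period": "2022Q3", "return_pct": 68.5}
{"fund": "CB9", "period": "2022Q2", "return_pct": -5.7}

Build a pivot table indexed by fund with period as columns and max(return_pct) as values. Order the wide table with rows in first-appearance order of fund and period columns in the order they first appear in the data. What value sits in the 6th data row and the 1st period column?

With rows in first-appearance order of fund, row 6 is fund=SX2. period columns in first-appearance order: 2022Q1, 2022Q4, 2022Q2, 2023Q1, 2022Q3; column 1 is 2022Q1.
Long rows with fund=SX2, period=2022Q1: max(86.1, 86.2) = 86.2.

86.2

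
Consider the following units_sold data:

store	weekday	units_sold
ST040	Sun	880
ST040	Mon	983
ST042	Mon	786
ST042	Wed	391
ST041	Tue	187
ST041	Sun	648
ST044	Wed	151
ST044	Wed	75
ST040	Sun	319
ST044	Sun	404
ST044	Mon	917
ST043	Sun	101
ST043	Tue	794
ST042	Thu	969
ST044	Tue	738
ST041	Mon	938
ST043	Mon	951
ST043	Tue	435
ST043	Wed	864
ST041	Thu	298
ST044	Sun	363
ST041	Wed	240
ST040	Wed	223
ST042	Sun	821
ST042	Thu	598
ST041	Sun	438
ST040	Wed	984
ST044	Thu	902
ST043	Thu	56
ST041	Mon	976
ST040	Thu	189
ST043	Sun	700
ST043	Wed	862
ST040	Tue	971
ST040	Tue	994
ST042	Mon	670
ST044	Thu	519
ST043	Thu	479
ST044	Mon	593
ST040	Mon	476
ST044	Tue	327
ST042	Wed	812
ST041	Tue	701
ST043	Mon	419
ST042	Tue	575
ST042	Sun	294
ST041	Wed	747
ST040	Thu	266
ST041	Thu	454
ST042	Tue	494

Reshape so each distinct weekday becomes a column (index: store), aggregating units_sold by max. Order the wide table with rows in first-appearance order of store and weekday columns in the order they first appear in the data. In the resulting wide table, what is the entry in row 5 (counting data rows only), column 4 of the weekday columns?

With rows in first-appearance order of store, row 5 is store=ST043. weekday columns in first-appearance order: Sun, Mon, Wed, Tue, Thu; column 4 is Tue.
Long rows with store=ST043, weekday=Tue: max(794, 435) = 794.

794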